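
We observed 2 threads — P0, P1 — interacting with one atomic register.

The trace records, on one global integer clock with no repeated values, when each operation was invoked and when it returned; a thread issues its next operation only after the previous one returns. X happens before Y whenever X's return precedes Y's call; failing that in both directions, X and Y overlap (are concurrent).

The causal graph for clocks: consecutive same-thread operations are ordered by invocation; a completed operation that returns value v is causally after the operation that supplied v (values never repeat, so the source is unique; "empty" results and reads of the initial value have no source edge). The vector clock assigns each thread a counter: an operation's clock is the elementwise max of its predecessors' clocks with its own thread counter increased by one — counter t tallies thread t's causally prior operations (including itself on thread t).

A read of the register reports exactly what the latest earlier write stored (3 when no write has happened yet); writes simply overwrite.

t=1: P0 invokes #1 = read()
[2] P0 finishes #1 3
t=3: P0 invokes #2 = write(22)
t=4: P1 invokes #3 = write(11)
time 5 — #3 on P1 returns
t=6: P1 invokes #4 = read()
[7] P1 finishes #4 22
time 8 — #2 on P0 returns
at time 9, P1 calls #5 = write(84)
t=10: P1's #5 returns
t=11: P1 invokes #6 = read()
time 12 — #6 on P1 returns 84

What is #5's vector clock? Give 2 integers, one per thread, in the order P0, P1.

root op #3, invoked 4: fresh clock plus P1's own tick → (0, 1)
root op #1, invoked 1: fresh clock plus P0's own tick → (1, 0)
invoked at 3, #2 merges VC(#1)=(1, 0) and bumps P0's slot → (2, 0)
invoked at 6, #4 merges VC(#2)=(2, 0), VC(#3)=(0, 1) and bumps P1's slot → (2, 2)
invoked at 9, #5 merges VC(#4)=(2, 2) and bumps P1's slot → (2, 3)
invoked at 11, #6 merges VC(#5)=(2, 3) and bumps P1's slot → (2, 4)
target: VC(#5) = (2, 3)

(2, 3)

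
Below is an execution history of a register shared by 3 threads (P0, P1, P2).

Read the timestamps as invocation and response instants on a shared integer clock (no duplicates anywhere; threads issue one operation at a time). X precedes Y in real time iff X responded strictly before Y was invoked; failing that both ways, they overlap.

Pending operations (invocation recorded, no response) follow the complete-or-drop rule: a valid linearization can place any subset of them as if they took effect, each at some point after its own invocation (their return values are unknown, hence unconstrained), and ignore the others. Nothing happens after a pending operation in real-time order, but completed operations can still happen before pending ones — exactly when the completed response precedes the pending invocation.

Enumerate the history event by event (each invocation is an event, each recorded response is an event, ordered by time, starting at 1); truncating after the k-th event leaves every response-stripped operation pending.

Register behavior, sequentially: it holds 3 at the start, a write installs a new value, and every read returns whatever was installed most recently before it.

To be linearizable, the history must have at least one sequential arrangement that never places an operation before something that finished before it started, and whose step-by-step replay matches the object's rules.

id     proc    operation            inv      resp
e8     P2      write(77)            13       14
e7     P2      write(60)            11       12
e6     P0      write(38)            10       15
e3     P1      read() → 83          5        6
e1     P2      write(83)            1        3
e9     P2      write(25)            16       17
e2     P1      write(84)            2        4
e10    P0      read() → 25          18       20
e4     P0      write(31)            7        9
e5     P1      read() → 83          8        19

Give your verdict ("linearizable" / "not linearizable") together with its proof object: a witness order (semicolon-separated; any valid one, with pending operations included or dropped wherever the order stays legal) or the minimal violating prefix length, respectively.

after step 1 (e2 write(84)): value 84
after step 2 (e1 write(83)): value 83
after step 3 (e3 read() → 83): value 83
after step 4 (e5 read() → 83): value 83
after step 5 (e4 write(31)): value 31
after step 6 (e6 write(38)): value 38
after step 7 (e7 write(60)): value 60
after step 8 (e8 write(77)): value 77
after step 9 (e9 write(25)): value 25
after step 10 (e10 read() → 25): value 25

linearizable — witness: e2; e1; e3; e5; e4; e6; e7; e8; e9; e10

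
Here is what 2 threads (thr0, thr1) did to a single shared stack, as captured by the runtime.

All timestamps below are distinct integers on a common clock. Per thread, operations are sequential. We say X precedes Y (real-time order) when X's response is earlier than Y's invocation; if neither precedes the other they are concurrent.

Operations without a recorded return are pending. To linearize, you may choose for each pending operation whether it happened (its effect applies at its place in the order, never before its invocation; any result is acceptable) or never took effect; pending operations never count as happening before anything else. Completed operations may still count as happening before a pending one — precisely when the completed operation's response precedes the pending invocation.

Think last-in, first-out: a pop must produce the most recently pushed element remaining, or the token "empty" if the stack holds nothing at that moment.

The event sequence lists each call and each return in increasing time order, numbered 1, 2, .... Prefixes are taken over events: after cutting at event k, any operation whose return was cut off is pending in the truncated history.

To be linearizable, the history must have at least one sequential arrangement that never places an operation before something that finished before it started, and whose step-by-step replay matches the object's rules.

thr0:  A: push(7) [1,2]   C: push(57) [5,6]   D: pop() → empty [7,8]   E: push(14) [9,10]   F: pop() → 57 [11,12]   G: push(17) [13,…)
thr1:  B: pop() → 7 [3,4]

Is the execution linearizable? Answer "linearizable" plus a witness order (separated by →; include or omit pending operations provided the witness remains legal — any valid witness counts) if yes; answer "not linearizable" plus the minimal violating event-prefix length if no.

events 1..7 are fine; event 8 — the response of D at time 8 — makes the prefix non-linearizable
exactly one order of the 4 completed ops respects real time; the stack replay fails
e.g. A, B, C, D: illegal at step 4, since D pop() → empty cannot apply there

not linearizable — minimal violating prefix: 8 events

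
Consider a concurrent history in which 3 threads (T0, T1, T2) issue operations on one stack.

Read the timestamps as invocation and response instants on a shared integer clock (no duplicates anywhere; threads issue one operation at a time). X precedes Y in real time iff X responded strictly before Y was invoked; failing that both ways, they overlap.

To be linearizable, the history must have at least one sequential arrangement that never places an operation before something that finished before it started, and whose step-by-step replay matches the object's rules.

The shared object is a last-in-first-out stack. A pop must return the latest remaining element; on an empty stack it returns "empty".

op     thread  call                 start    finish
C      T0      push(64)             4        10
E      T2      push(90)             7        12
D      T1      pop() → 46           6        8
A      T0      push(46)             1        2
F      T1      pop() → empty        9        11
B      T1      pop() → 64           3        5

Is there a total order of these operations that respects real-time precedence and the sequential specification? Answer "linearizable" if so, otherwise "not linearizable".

linearizable

witness order: A, C, B, D, F, E
step 1: A push(46) — stack <46>
step 2: C push(64) — stack <46,64>
step 3: B pop() → 64 — stack <46>
step 4: D pop() → 46 — stack <>
step 5: F pop() → empty — stack <>
step 6: E push(90) — stack <90>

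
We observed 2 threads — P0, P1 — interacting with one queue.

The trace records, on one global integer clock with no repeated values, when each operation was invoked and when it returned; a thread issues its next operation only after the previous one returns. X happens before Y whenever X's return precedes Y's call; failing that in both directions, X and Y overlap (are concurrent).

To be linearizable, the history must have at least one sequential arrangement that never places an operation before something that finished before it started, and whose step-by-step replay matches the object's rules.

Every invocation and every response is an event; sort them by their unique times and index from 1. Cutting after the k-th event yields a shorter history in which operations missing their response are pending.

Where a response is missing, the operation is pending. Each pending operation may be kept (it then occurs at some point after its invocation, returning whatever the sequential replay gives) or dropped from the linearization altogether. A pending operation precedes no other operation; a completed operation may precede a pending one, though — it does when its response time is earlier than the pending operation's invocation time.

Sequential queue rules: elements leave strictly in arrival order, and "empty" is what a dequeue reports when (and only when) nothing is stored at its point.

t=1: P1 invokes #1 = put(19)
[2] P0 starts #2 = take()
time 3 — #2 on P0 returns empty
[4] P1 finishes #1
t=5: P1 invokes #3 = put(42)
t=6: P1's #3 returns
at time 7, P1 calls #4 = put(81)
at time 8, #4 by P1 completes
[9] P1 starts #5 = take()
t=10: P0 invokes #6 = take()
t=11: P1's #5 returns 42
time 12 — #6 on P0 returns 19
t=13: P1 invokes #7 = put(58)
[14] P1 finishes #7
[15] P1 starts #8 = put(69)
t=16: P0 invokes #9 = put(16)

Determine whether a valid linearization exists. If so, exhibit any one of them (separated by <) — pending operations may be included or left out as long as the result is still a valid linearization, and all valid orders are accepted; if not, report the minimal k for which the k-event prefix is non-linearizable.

after step 1 (#2 take() → empty): queue <>
after step 2 (#1 put(19)): queue <19>
after step 3 (#3 put(42)): queue <19,42>
after step 4 (#4 put(81)): queue <19,42,81>
after step 5 (#6 take() → 19): queue <42,81>
after step 6 (#5 take() → 42): queue <81>
after step 7 (#7 put(58)): queue <81,58>

linearizable — witness: #2 < #1 < #3 < #4 < #6 < #5 < #7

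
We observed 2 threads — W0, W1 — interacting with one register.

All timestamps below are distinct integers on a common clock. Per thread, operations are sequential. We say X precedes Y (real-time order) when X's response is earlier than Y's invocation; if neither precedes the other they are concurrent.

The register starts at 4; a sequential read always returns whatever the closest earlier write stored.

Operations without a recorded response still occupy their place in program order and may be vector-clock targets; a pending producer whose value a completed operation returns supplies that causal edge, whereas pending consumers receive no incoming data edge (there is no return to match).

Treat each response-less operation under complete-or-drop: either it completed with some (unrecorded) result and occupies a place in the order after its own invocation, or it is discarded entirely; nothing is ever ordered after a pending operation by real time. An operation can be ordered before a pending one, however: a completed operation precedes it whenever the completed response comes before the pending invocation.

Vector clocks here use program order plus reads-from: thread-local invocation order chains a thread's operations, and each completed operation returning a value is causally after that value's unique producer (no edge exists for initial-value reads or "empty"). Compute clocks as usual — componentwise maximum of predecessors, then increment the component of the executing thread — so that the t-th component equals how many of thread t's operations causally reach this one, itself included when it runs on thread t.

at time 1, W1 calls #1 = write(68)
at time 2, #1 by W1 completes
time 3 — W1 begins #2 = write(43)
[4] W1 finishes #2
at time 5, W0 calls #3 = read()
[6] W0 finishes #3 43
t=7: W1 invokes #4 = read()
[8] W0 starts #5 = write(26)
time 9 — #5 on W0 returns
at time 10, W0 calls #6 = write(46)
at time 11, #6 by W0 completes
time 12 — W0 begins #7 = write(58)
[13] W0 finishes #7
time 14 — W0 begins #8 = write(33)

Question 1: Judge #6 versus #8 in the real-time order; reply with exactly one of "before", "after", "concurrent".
before

#6 spans [10,11], #8 spans [14,…)
resp(#6)=11 < inv(#8)=14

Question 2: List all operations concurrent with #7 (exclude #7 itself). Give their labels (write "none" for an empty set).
#4

concurrent with #7 ([12,13]): every op whose interval crosses 12..13
#1 [1,2]: before
#2 [3,4]: before
#3 [5,6]: before
#4 [7,…): concurrent
#5 [8,9]: before
#6 [10,11]: before
#8 [14,…): after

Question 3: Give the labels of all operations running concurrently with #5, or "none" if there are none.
#4

overlap test against #5 [8,9]: concurrent iff the interval meets 8..9
#1 [1,2]: before
#2 [3,4]: before
#3 [5,6]: before
#4 [7,…): concurrent
#6 [10,11]: after
#7 [12,13]: after
#8 [14,…): after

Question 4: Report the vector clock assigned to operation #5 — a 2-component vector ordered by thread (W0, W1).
(2, 2)

#1, invoked 1, has no incoming edges; only W1's bump applies → (0, 1)
merge at #2 (invoked 3): VC(#1)=(0, 1), own-thread bump on W1 → (0, 2)
merge at #4 (invoked 7): VC(#2)=(0, 2), own-thread bump on W1 → (0, 3)
merge at #3 (invoked 5): VC(#2)=(0, 2), own-thread bump on W0 → (1, 2)
merge at #5 (invoked 8): VC(#3)=(1, 2), own-thread bump on W0 → (2, 2)
merge at #6 (invoked 10): VC(#5)=(2, 2), own-thread bump on W0 → (3, 2)
merge at #7 (invoked 12): VC(#6)=(3, 2), own-thread bump on W0 → (4, 2)
merge at #8 (invoked 14): VC(#7)=(4, 2), own-thread bump on W0 → (5, 2)
target: VC(#5) = (2, 2)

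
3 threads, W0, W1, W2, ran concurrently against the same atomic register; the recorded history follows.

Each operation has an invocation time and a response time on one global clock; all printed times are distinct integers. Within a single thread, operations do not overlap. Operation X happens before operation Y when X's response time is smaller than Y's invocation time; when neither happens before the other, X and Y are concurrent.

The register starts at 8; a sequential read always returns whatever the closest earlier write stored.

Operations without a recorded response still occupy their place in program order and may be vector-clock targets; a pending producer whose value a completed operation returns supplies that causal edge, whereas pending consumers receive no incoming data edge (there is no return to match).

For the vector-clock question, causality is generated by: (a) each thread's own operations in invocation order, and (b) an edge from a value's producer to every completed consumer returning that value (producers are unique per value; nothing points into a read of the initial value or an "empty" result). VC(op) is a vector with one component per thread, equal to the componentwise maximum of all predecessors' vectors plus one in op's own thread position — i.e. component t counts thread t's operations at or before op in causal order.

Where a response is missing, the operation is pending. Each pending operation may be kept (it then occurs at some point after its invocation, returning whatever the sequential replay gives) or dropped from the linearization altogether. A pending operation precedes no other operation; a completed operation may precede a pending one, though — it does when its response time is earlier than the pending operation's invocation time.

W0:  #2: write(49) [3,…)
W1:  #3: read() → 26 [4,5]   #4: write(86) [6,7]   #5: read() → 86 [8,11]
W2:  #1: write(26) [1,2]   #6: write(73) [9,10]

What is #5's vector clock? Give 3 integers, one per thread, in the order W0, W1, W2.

(0, 3, 1)

no predecessors for #1 (invoked 1): W2 increments from zero → (0, 0, 1)
no predecessors for #2 (invoked 3): W0 increments from zero → (1, 0, 0)
from VC(#1)=(0, 0, 1), #6 (invoked 9) maxes components and bumps W2 → (0, 0, 2)
from VC(#1)=(0, 0, 1), #3 (invoked 4) maxes components and bumps W1 → (0, 1, 1)
from VC(#3)=(0, 1, 1), #4 (invoked 6) maxes components and bumps W1 → (0, 2, 1)
from VC(#4)=(0, 2, 1), #5 (invoked 8) maxes components and bumps W1 → (0, 3, 1)
target: VC(#5) = (0, 3, 1)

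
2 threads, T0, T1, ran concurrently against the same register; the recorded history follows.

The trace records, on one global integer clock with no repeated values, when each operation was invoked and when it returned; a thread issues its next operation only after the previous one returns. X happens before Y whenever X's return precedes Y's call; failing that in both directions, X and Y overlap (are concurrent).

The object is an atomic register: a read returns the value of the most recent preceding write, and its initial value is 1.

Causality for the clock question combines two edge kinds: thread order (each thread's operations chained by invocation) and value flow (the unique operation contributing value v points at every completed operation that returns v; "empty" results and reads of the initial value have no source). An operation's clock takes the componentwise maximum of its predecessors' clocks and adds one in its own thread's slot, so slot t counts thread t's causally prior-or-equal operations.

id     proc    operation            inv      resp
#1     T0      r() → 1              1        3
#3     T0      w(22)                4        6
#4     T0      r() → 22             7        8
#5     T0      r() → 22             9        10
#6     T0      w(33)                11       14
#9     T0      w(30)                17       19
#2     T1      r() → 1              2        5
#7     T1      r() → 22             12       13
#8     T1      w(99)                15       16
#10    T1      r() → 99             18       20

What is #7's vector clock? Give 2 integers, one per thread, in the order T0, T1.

(2, 2)

no predecessors for #2 (invoked 2): T1 increments from zero → (0, 1)
no predecessors for #1 (invoked 1): T0 increments from zero → (1, 0)
merge at #3 (invoked 4): VC(#1)=(1, 0), own-thread bump on T0 → (2, 0)
merge at #4 (invoked 7): VC(#3)=(2, 0), own-thread bump on T0 → (3, 0)
merge at #7 (invoked 12): VC(#2)=(0, 1), VC(#3)=(2, 0), own-thread bump on T1 → (2, 2)
merge at #5 (invoked 9): VC(#3)=(2, 0), VC(#4)=(3, 0), own-thread bump on T0 → (4, 0)
merge at #8 (invoked 15): VC(#7)=(2, 2), own-thread bump on T1 → (2, 3)
merge at #6 (invoked 11): VC(#5)=(4, 0), own-thread bump on T0 → (5, 0)
merge at #10 (invoked 18): VC(#8)=(2, 3), own-thread bump on T1 → (2, 4)
merge at #9 (invoked 17): VC(#6)=(5, 0), own-thread bump on T0 → (6, 0)
target: VC(#7) = (2, 2)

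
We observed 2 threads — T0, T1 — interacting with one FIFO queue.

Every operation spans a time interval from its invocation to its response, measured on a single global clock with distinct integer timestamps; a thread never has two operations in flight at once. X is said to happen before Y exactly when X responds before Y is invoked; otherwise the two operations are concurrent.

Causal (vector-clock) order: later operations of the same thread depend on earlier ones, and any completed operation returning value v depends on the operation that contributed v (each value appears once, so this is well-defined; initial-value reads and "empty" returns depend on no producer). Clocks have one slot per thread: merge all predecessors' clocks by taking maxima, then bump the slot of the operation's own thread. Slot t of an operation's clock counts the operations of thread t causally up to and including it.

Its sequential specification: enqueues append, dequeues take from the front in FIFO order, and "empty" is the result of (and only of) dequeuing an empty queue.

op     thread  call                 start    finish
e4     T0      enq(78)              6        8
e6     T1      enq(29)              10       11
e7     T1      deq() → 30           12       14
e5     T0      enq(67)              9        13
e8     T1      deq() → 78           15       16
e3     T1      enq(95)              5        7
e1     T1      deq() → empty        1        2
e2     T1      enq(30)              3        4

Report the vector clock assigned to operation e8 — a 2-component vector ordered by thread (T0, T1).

(1, 6)

VC(e1, invoked at 1): no causal predecessors; +1 on T1 → (0, 1)
VC(e4, invoked at 6): no causal predecessors; +1 on T0 → (1, 0)
VC(e2, invoked at 3): max of VC(e1)=(0, 1), then +1 on thread T1 → (0, 2)
VC(e5, invoked at 9): max of VC(e4)=(1, 0), then +1 on thread T0 → (2, 0)
VC(e3, invoked at 5): max of VC(e2)=(0, 2), then +1 on thread T1 → (0, 3)
VC(e6, invoked at 10): max of VC(e3)=(0, 3), then +1 on thread T1 → (0, 4)
VC(e7, invoked at 12): max of VC(e2)=(0, 2), VC(e6)=(0, 4), then +1 on thread T1 → (0, 5)
VC(e8, invoked at 15): max of VC(e4)=(1, 0), VC(e7)=(0, 5), then +1 on thread T1 → (1, 6)
target: VC(e8) = (1, 6)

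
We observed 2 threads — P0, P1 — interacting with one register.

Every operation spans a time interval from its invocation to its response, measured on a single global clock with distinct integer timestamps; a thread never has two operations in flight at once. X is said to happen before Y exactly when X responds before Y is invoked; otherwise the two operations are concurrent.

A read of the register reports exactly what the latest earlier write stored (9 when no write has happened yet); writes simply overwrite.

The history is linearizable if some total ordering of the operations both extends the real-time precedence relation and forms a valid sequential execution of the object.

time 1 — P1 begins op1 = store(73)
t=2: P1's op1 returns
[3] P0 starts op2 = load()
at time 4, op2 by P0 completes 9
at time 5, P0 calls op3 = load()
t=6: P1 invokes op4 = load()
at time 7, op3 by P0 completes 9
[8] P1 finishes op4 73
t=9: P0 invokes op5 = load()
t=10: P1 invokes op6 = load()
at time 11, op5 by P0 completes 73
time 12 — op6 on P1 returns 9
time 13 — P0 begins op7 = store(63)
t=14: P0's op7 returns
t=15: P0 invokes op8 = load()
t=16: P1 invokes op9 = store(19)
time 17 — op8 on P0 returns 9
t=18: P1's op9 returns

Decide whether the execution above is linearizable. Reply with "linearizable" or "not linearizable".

through event 3 a valid linearization exists; event 4 (op2 responding at time 4) ends that
exactly one order of the 2 completed ops respects real time; the register replay fails
e.g. op1, op2: illegal at step 2, since op2 load() → 9 cannot apply there

not linearizable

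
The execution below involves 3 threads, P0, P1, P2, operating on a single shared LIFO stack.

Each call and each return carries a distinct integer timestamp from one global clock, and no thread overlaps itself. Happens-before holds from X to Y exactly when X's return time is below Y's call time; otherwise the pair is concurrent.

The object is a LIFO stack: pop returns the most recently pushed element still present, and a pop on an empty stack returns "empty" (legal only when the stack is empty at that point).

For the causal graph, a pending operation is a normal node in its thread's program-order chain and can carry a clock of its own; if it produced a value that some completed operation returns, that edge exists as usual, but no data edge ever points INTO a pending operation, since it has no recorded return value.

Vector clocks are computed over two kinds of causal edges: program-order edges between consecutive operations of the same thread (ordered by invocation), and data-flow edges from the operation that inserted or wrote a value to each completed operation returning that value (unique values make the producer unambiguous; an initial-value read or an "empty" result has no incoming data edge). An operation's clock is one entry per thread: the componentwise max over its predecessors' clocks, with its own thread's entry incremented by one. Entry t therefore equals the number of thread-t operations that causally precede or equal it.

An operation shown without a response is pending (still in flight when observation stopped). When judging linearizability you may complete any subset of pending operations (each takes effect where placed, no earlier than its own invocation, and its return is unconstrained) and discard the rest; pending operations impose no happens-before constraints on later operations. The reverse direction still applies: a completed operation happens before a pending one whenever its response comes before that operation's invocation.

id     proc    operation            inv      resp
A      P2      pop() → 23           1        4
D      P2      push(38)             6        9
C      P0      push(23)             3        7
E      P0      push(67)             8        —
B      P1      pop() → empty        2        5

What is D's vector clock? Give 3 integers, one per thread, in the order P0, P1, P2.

(1, 0, 2)

B, invoked 2, has no incoming edges; only P1's bump applies → (0, 1, 0)
C, invoked 3, has no incoming edges; only P0's bump applies → (1, 0, 0)
A, invoked 1, takes VC(C)=(1, 0, 0) under max, adds 1 for P2 → (1, 0, 1)
E, invoked 8, takes VC(C)=(1, 0, 0) under max, adds 1 for P0 → (2, 0, 0)
D, invoked 6, takes VC(A)=(1, 0, 1) under max, adds 1 for P2 → (1, 0, 2)
target: VC(D) = (1, 0, 2)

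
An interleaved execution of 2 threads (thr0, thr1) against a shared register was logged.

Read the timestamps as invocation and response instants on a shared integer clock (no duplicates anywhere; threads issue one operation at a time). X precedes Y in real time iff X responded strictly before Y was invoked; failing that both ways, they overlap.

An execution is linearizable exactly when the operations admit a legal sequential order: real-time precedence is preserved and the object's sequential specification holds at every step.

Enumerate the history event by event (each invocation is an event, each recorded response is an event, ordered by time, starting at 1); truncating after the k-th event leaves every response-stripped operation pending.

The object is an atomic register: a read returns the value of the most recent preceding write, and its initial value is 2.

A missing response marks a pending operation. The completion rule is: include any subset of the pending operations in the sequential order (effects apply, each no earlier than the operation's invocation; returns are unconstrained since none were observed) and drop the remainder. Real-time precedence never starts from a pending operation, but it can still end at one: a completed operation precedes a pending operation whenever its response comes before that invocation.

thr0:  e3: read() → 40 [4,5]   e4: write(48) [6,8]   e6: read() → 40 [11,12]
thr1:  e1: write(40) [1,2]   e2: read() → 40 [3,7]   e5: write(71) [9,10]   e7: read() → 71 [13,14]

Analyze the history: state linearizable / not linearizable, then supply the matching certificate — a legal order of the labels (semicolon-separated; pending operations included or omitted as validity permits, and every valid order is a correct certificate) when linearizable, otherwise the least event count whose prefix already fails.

cut after 11 events: linearizable; cut after 12 events (e6 responds, time 12): not linearizable
6 completed operations, 3 real-time-consistent orders — every register replay fails
sample order e1, e2, e3, e4, e5, e6 stalls at step 6 — e6 read() → 40 has no legal effect
sample order e1, e3, e2, e4, e5, e6 stalls at step 6 — e6 read() → 40 has no legal effect

not linearizable — minimal violating prefix: 12 events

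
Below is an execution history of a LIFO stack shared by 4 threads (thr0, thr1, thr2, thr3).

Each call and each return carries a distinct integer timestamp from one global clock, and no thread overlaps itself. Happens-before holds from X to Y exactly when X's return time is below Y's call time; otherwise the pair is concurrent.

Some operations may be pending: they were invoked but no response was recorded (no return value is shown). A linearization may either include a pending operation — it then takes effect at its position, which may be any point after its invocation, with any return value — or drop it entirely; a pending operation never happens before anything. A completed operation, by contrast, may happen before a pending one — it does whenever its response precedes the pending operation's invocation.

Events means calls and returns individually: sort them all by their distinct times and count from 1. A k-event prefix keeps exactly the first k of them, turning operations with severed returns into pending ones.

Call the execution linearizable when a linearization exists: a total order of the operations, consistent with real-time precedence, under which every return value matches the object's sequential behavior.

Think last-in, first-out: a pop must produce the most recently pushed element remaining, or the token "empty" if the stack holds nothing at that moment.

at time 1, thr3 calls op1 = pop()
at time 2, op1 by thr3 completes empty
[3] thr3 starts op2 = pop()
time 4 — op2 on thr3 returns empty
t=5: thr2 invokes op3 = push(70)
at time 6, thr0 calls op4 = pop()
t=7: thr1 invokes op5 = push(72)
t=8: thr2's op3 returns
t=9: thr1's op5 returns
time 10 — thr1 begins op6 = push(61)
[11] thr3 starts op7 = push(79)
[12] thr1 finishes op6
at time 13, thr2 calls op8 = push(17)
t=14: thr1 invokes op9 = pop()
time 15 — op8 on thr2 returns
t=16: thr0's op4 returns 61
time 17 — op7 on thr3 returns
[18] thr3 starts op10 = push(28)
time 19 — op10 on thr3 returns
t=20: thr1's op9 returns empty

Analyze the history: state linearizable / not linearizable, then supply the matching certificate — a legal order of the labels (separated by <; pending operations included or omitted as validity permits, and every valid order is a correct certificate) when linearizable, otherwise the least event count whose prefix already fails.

not linearizable — minimal violating prefix: 20 events

already the first 20 events (up to op9's response at time 20) admit no linearization; the first 19 still do
all 148 real-time-respecting orders fail — 10 completed LIFO stack operations, no legal replay
e.g. op1, op2, op3, op4, op5, op6, op7, op8, op9, op10: illegal at step 4, since op4 pop() → 61 cannot apply there
e.g. op1, op2, op3, op4, op5, op6, op7, op8, op10, op9: illegal at step 4, since op4 pop() → 61 cannot apply there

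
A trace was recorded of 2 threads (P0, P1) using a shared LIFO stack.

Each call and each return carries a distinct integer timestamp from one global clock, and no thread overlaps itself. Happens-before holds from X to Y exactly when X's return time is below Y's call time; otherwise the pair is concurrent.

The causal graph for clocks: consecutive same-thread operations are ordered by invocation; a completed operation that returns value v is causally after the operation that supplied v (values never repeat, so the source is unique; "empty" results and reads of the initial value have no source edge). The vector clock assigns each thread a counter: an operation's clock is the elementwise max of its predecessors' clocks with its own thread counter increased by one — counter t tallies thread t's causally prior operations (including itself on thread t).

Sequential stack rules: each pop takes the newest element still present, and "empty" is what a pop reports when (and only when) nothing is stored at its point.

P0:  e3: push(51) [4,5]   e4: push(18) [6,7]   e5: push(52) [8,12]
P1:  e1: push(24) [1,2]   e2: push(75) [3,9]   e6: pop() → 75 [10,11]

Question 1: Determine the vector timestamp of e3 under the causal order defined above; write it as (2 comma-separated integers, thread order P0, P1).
Answer: (1, 0)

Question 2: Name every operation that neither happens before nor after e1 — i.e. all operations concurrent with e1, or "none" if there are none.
Answer: none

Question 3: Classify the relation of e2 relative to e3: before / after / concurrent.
Answer: concurrent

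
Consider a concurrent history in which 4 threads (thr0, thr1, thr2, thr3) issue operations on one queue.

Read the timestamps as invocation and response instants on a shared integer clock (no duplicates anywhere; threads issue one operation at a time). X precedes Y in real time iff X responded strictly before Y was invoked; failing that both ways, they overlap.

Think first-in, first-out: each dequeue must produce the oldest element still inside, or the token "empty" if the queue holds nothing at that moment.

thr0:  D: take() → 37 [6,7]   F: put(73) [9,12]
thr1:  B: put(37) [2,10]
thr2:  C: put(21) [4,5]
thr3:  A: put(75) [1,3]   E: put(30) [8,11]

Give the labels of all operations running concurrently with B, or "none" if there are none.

A, C, D, E, F

concurrent with B ([2,10]): every op whose interval crosses 2..10
A [1,3]: concurrent
C [4,5]: concurrent
D [6,7]: concurrent
E [8,11]: concurrent
F [9,12]: concurrent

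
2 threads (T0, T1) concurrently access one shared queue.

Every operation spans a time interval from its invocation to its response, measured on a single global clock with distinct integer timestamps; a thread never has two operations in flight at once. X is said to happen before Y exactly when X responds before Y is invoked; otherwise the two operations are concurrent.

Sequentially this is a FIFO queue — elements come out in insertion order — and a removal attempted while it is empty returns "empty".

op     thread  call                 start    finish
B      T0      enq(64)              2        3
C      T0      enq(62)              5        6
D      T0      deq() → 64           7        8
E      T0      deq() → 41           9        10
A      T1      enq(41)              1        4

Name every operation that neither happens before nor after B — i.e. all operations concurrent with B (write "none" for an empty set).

overlap test against B [2,3]: concurrent iff the interval meets 2..3
A [1,4]: concurrent
C [5,6]: after
D [7,8]: after
E [9,10]: after

A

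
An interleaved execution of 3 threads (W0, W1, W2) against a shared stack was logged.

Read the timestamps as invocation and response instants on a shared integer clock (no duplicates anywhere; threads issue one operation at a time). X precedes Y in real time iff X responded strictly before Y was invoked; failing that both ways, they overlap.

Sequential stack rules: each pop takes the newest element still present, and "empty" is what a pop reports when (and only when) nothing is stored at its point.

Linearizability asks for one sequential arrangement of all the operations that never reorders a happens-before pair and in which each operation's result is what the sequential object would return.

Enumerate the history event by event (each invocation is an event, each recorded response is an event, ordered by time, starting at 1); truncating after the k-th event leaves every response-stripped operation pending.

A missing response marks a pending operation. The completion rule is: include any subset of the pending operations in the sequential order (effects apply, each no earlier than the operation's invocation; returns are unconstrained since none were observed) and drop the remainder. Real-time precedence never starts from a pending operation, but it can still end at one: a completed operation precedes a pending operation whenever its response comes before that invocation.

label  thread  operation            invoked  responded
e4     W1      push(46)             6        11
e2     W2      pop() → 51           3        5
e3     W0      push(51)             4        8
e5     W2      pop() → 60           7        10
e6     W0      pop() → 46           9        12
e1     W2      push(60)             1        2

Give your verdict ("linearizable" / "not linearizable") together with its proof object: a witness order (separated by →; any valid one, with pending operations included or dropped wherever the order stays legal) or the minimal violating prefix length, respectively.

after step 1 (e1 push(60)): stack <60>
after step 2 (e3 push(51)): stack <60,51>
after step 3 (e2 pop() → 51): stack <60>
after step 4 (e4 push(46)): stack <60,46>
after step 5 (e6 pop() → 46): stack <60>
after step 6 (e5 pop() → 60): stack <>

linearizable — witness: e1 → e3 → e2 → e4 → e6 → e5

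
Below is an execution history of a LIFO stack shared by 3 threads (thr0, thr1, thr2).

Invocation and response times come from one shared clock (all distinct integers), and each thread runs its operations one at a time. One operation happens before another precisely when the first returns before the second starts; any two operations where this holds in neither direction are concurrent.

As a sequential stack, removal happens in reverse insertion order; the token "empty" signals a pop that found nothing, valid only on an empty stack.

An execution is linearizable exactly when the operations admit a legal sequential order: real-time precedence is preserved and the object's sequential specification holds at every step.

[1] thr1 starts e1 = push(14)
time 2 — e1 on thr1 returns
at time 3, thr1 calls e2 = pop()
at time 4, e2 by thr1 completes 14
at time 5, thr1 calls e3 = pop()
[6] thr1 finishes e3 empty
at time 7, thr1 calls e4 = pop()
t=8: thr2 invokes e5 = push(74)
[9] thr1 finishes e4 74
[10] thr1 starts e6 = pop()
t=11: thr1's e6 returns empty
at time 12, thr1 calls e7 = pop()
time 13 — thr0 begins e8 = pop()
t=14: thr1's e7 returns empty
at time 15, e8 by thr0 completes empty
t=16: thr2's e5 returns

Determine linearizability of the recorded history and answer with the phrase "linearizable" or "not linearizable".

linearizable

a witness: e1, e2, e3, e5, e4, e6, e7, e8
1. e1 push(14), leaving stack <14>
2. e2 pop() → 14, leaving stack <>
3. e3 pop() → empty, leaving stack <>
4. e5 push(74), leaving stack <74>
5. e4 pop() → 74, leaving stack <>
6. e6 pop() → empty, leaving stack <>
7. e7 pop() → empty, leaving stack <>
8. e8 pop() → empty, leaving stack <>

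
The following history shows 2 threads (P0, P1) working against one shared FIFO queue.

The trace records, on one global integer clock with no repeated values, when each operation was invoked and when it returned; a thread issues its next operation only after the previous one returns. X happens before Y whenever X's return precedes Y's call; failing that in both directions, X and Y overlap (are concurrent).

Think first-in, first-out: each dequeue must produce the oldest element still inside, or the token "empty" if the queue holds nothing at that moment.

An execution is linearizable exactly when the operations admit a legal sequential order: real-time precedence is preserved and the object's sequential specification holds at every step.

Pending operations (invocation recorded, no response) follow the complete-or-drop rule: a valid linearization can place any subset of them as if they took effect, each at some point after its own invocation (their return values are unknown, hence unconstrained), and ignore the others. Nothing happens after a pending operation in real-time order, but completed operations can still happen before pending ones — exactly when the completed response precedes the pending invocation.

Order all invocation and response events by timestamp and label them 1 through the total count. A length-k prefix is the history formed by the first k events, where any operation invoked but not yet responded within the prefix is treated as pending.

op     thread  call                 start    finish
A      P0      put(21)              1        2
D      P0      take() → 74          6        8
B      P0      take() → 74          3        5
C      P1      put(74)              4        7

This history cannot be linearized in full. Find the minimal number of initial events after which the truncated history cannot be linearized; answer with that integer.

5

events 1..4 are linearizable, e.g. via A:
after step 1 (A put(21)): queue <21>
at event 5 (B's time-5 response) nothing linearizes any more
include/drop combinations of the 1 pending operation (C) were all tried; none helps
one such order, A, B (pending dropped), breaks at step 2 where B take() → 74 is illegal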